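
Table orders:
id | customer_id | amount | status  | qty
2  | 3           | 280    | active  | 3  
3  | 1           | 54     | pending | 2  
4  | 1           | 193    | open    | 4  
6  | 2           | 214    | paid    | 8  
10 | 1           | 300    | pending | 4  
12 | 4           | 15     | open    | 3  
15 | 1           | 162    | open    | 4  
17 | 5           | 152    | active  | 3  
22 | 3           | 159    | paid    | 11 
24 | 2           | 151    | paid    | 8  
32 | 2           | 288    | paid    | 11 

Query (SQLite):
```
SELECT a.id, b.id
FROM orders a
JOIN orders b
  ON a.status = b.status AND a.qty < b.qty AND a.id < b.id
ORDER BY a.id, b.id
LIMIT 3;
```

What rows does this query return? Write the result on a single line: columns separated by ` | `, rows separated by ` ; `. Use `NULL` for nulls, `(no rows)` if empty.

3 | 10 ; 6 | 22 ; 6 | 32

Pairs (a,b) with same status, a.qty < b.qty, a.id < b.id.
status groups: active:{2,17} open:{4,12,15} paid:{6,22,24,32} pending:{3,10}
Ordered by (a.id, b.id); first 3.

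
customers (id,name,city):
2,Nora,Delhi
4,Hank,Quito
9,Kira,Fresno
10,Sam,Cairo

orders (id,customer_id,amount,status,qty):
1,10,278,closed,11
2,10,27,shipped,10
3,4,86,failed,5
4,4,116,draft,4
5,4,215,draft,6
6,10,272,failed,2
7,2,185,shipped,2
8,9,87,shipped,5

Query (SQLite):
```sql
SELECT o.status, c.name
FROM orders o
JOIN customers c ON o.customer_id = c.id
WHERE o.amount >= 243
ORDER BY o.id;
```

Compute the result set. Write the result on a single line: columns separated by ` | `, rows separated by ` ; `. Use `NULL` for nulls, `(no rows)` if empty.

Each orders row matches the customers row where customer_id = customers.id.
Then keep rows with o.amount >= 243.

closed | Sam ; failed | Sam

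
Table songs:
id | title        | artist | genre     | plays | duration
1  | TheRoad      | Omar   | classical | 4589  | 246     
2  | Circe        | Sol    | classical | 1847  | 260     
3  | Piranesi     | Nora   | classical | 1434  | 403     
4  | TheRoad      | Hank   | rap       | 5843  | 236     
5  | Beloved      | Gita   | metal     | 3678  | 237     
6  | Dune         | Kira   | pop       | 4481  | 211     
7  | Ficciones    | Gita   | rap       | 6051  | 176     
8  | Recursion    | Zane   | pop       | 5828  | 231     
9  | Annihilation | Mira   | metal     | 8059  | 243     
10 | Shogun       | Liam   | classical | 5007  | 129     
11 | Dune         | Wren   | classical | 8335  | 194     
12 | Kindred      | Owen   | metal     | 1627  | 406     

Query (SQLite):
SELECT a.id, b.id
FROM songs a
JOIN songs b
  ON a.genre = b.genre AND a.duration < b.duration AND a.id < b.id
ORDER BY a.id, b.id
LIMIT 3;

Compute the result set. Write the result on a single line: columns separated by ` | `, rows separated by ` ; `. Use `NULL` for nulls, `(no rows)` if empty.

1 | 2 ; 1 | 3 ; 2 | 3

Pairs (a,b) with same genre, a.duration < b.duration, a.id < b.id.
genre groups: classical:{1,2,3,10,11} metal:{5,9,12} pop:{6,8} rap:{4,7}
Ordered by (a.id, b.id); first 3.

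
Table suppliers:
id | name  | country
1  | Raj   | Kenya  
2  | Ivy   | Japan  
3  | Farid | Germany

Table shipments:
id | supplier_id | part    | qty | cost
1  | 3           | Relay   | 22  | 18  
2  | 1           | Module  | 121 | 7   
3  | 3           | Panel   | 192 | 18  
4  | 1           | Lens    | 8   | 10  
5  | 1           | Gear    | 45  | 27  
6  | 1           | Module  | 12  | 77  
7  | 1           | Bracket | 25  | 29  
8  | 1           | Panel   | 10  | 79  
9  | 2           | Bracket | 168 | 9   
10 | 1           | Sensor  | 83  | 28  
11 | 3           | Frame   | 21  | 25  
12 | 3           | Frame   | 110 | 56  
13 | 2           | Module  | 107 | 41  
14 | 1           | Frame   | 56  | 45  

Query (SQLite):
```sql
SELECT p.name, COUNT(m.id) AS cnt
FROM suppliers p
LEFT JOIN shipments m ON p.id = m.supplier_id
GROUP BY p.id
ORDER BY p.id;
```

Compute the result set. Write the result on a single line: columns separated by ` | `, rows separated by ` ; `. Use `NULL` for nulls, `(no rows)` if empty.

Raj | 8 ; Ivy | 2 ; Farid | 4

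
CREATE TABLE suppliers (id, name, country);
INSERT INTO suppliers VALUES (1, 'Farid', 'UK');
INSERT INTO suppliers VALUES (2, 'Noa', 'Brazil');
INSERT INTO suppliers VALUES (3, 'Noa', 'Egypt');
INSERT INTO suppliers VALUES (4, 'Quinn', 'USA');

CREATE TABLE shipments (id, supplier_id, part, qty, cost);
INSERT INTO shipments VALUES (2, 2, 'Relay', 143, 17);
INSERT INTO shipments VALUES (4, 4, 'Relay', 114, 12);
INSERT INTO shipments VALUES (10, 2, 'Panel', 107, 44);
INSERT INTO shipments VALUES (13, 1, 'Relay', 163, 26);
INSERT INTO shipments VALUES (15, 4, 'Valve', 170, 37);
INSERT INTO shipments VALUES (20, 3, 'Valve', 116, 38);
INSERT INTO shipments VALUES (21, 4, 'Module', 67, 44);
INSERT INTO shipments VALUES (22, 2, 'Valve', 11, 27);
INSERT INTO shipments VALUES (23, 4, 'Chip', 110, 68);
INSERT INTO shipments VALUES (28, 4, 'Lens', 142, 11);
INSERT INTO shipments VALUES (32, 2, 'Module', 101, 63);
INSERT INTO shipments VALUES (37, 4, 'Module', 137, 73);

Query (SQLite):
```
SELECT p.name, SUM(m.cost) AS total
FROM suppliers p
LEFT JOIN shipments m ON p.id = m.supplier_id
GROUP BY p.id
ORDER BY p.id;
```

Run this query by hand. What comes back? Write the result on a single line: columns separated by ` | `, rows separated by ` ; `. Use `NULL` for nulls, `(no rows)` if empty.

Farid | 26 ; Noa | 151 ; Noa | 38 ; Quinn | 245

LEFT JOIN keeps every suppliers row; unmatched ones get NULL for shipments columns.
Group by suppliers.id and compute SUM(m.cost). SUM over an all-NULL group is NULL.
  1: ids {13} → SUM(m.cost)=26
  2: ids {2, 10, 22, 32} → SUM(m.cost)=151
  3: ids {20} → SUM(m.cost)=38
  4: ids {4, 15, 21, 23, 28, 37} → SUM(m.cost)=245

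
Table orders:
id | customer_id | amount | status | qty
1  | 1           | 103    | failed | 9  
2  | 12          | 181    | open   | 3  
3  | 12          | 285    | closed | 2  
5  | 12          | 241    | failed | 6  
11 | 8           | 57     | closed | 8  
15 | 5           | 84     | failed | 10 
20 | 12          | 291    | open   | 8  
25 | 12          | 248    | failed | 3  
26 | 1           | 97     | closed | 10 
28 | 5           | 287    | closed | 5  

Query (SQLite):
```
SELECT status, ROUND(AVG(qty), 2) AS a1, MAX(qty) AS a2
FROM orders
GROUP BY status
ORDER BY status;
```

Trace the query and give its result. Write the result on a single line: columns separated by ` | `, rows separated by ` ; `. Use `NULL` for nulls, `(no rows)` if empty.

closed | 6.25 | 10 ; failed | 7 | 10 ; open | 5.5 | 8

Group orders by status.
Per group compute: ROUND(AVG(qty), 2), MAX(qty).
  closed: ids {3, 11, 26, 28} → ROUND(AVG(qty), 2)=6.25, MAX(qty)=10
  failed: ids {1, 5, 15, 25} → ROUND(AVG(qty), 2)=7, MAX(qty)=10
  open: ids {2, 20} → ROUND(AVG(qty), 2)=5.5, MAX(qty)=8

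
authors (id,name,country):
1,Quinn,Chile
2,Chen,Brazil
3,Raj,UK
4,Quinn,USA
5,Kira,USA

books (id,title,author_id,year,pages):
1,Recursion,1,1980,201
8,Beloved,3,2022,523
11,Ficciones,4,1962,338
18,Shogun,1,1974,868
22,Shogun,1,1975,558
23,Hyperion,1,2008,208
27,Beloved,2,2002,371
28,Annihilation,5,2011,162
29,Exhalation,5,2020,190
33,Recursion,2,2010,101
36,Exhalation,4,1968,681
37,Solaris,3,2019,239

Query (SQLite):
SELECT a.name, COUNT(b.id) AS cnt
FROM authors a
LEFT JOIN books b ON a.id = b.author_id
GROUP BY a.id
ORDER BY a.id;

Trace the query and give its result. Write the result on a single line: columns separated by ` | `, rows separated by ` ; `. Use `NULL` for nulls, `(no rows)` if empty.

LEFT JOIN keeps every authors row; unmatched ones get NULL for books columns.
Group by authors.id and compute COUNT(b.id). COUNT(col) of an all-NULL group is 0.
  1: ids {1, 18, 22, 23} → COUNT(b.id)=4
  2: ids {27, 33} → COUNT(b.id)=2
  3: ids {8, 37} → COUNT(b.id)=2
  4: ids {11, 36} → COUNT(b.id)=2
  5: ids {28, 29} → COUNT(b.id)=2

Quinn | 4 ; Chen | 2 ; Raj | 2 ; Quinn | 2 ; Kira | 2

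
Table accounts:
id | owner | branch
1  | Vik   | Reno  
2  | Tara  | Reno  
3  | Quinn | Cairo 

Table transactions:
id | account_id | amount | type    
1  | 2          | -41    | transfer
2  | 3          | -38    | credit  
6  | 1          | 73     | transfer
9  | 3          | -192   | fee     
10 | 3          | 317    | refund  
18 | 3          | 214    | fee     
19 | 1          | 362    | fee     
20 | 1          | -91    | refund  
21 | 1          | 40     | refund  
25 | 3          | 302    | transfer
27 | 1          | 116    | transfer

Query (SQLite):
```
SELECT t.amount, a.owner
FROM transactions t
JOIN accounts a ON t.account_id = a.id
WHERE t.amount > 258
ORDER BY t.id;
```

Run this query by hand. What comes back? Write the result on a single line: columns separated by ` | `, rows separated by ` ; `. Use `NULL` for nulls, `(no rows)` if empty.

Each transactions row matches the accounts row where account_id = accounts.id.
Then keep rows with t.amount > 258.

317 | Quinn ; 362 | Vik ; 302 | Quinn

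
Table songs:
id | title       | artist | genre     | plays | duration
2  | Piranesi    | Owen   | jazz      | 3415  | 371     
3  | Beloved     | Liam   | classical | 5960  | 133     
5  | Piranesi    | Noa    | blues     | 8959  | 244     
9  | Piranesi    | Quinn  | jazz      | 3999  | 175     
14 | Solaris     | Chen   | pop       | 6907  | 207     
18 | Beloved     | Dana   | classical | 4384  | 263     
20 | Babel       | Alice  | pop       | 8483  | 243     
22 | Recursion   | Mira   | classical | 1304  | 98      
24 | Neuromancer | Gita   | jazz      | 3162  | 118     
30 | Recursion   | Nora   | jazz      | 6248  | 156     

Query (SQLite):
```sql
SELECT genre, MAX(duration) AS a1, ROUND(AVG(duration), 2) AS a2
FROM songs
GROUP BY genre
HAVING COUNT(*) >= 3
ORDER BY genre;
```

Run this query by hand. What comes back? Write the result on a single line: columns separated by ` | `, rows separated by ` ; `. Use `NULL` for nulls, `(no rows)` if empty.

classical | 263 | 164.67 ; jazz | 371 | 205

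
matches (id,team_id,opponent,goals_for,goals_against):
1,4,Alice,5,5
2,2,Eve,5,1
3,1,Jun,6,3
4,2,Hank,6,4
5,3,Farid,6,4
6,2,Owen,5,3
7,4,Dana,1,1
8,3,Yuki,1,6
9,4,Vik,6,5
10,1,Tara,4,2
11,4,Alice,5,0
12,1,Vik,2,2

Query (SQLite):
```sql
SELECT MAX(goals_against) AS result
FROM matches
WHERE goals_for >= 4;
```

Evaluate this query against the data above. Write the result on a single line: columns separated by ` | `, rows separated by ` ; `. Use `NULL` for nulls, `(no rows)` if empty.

Rows where goals_for >= 4 → goals_against values: [5, 1, 3, 4, 4, 3, 5, 2, 0].
MAX of non-NULL values = 5.

5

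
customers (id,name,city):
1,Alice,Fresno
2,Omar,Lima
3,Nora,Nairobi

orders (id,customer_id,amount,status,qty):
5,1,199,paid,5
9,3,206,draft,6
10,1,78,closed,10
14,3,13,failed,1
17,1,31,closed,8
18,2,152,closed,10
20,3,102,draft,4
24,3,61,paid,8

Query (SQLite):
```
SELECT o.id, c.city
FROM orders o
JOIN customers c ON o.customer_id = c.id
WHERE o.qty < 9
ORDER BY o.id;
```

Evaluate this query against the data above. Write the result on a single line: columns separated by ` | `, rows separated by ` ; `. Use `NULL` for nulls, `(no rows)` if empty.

5 | Fresno ; 9 | Nairobi ; 14 | Nairobi ; 17 | Fresno ; 20 | Nairobi ; 24 | Nairobi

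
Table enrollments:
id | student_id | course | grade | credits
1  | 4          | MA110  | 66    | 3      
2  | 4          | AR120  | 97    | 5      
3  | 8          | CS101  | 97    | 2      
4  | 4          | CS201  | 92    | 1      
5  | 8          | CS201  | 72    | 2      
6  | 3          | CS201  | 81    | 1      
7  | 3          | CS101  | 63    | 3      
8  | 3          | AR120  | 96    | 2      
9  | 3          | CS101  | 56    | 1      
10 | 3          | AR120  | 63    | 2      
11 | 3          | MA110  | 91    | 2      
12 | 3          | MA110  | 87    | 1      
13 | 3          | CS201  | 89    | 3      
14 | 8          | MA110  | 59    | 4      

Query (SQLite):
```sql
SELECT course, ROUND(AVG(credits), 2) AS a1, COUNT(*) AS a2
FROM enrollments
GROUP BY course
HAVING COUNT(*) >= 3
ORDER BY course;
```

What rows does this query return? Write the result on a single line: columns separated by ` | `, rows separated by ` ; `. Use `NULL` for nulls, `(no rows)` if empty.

AR120 | 3 | 3 ; CS101 | 2 | 3 ; CS201 | 1.75 | 4 ; MA110 | 2.5 | 4

Group enrollments by course.
Per group compute: ROUND(AVG(credits), 2), COUNT(*).
HAVING: drop groups with fewer than 3 rows.
  AR120: ids {2, 8, 10} → ROUND(AVG(credits), 2)=3, COUNT(*)=3
  CS101: ids {3, 7, 9} → ROUND(AVG(credits), 2)=2, COUNT(*)=3
  CS201: ids {4, 5, 6, 13} → ROUND(AVG(credits), 2)=1.75, COUNT(*)=4
  MA110: ids {1, 11, 12, 14} → ROUND(AVG(credits), 2)=2.5, COUNT(*)=4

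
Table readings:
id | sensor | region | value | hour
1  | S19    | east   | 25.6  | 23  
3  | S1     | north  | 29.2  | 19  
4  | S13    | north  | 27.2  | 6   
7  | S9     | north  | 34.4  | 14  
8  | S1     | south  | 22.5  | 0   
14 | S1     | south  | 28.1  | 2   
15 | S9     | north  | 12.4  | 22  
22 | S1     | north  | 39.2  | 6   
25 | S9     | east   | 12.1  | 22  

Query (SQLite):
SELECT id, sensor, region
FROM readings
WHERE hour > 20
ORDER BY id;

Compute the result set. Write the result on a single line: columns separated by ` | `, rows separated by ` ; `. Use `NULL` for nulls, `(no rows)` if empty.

1 | S19 | east ; 15 | S9 | north ; 25 | S9 | east

hour > 20: ids {1, 15, 25}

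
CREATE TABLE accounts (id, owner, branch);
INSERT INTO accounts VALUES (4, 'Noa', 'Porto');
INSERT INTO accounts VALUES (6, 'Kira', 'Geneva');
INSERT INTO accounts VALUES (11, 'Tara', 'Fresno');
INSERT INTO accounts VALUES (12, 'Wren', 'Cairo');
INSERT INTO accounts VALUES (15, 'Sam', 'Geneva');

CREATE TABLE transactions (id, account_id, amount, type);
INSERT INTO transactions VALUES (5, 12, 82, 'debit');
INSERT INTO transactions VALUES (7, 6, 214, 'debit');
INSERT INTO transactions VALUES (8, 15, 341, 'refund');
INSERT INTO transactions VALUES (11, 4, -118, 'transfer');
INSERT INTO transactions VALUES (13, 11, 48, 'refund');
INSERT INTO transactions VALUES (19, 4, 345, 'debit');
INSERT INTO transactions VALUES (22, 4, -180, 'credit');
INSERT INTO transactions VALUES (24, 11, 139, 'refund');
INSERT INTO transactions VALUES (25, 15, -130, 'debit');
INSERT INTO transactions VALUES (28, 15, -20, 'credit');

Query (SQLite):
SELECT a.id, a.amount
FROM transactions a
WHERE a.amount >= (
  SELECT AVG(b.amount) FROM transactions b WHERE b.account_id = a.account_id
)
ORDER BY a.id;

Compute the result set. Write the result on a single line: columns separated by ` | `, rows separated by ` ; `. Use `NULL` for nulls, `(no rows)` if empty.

For each transactions row a, compute AVG(amount) over rows sharing a.account_id.
Keep row a if a.amount >= that per-group AVG.
  account_id=4: AVG(amount) = 15.666667
  account_id=6: AVG(amount) = 214.0
  account_id=11: AVG(amount) = 93.5
  account_id=12: AVG(amount) = 82.0
  account_id=15: AVG(amount) = 63.666667

5 | 82 ; 7 | 214 ; 8 | 341 ; 19 | 345 ; 24 | 139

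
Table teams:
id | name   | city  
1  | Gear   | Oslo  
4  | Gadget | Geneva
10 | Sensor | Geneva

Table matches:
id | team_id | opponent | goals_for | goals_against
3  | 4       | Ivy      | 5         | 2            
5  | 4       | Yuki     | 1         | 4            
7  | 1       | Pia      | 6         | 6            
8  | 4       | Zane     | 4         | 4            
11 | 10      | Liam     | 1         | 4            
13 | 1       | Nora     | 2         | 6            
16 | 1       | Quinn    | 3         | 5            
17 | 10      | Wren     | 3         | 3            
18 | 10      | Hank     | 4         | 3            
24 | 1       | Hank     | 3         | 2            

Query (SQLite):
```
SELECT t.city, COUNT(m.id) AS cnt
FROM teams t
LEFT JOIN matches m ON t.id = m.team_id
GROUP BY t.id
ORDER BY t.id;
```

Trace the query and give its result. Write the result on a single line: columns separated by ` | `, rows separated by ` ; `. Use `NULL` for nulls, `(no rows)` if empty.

Oslo | 4 ; Geneva | 3 ; Geneva | 3

LEFT JOIN keeps every teams row; unmatched ones get NULL for matches columns.
Group by teams.id and compute COUNT(m.id). COUNT(col) of an all-NULL group is 0.
  1: ids {7, 13, 16, 24} → COUNT(m.id)=4
  4: ids {3, 5, 8} → COUNT(m.id)=3
  10: ids {11, 17, 18} → COUNT(m.id)=3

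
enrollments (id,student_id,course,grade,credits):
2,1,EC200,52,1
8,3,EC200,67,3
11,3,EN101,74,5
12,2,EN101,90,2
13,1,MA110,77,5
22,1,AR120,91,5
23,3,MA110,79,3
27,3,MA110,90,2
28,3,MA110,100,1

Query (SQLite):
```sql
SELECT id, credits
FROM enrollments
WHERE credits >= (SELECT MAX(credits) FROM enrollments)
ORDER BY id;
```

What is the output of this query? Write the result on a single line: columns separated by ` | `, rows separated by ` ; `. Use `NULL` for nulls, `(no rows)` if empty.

Scalar subquery: MAX(credits) over all enrollments rows = 5.
Keep rows where credits >= that value.

11 | 5 ; 13 | 5 ; 22 | 5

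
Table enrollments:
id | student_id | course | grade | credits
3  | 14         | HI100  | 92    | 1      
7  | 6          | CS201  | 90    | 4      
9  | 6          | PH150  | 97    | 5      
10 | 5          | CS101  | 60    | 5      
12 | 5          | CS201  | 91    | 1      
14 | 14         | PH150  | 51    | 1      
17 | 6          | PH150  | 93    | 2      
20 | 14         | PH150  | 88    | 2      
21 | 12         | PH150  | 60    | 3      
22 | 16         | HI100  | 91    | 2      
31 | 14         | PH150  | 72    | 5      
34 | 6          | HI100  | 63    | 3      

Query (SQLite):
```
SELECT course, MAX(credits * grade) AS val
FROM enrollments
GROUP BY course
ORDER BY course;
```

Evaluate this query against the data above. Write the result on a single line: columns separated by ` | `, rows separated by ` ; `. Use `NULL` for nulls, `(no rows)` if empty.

For each row compute credits * grade.
Group by course; take MAX of the expression per group.
  CS101: ids {10} → MAX(credits * grade)=300
  CS201: ids {7, 12} → MAX(credits * grade)=360
  HI100: ids {3, 22, 34} → MAX(credits * grade)=189
  PH150: ids {9, 14, 17, 20, 21, 31} → MAX(credits * grade)=485

CS101 | 300 ; CS201 | 360 ; HI100 | 189 ; PH150 | 485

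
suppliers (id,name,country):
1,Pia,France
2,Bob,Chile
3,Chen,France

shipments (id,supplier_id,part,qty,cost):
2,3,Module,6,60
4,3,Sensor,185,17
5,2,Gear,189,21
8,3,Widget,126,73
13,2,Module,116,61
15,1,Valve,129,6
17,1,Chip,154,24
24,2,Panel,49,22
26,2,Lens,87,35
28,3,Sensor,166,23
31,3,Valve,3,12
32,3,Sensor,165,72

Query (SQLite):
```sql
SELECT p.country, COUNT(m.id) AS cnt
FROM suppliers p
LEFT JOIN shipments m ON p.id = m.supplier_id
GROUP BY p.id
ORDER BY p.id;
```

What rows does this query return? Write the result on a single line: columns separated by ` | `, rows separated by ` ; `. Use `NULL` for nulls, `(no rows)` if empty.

France | 2 ; Chile | 4 ; France | 6

LEFT JOIN keeps every suppliers row; unmatched ones get NULL for shipments columns.
Group by suppliers.id and compute COUNT(m.id). COUNT(col) of an all-NULL group is 0.
  1: ids {15, 17} → COUNT(m.id)=2
  2: ids {5, 13, 24, 26} → COUNT(m.id)=4
  3: ids {2, 4, 8, 28, 31, 32} → COUNT(m.id)=6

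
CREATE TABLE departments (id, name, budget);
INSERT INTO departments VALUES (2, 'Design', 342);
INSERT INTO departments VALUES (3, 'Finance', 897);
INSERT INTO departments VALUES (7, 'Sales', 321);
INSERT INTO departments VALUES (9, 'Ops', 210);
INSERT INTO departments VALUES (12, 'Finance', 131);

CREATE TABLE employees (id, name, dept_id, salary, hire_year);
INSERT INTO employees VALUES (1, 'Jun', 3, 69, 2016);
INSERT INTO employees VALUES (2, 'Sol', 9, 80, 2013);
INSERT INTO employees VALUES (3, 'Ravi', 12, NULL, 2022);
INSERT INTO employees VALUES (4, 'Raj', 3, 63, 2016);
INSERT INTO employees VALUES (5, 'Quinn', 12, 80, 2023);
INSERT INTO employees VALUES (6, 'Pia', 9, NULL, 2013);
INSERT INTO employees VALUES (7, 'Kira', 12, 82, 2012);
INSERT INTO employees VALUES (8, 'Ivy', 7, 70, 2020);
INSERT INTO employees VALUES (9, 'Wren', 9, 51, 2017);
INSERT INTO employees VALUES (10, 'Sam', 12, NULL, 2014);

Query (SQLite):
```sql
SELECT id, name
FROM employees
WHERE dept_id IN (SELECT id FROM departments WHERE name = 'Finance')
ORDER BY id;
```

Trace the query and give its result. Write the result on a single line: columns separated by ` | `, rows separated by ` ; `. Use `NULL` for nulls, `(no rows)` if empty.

1 | Jun ; 3 | Ravi ; 4 | Raj ; 5 | Quinn ; 7 | Kira ; 10 | Sam

Inner query: departments.id where name = 'Finance'.
Outer: keep employees rows whose dept_id is in that set.
Inner query → {3, 12}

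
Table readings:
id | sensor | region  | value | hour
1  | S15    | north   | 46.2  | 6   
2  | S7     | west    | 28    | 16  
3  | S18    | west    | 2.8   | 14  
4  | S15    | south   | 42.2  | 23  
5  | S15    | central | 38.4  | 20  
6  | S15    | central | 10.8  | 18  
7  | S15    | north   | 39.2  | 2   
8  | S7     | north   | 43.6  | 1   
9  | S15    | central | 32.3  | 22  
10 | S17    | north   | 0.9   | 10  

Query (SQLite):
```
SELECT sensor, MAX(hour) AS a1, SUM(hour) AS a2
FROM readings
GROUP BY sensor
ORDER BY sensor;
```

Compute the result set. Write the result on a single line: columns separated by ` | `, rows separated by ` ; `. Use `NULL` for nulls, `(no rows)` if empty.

Group readings by sensor.
Per group compute: MAX(hour), SUM(hour).
  S15: ids {1, 4, 5, 6, 7, 9} → MAX(hour)=23, SUM(hour)=91
  S17: ids {10} → MAX(hour)=10, SUM(hour)=10
  S18: ids {3} → MAX(hour)=14, SUM(hour)=14
  S7: ids {2, 8} → MAX(hour)=16, SUM(hour)=17

S15 | 23 | 91 ; S17 | 10 | 10 ; S18 | 14 | 14 ; S7 | 16 | 17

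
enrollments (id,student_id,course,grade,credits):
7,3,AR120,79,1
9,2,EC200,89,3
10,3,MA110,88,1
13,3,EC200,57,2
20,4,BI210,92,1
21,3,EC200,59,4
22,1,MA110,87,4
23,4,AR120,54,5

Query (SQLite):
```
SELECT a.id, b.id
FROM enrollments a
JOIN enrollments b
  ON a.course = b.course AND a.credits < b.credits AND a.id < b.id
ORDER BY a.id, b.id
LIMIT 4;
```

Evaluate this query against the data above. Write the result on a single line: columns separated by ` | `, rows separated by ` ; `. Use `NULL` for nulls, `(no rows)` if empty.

Pairs (a,b) with same course, a.credits < b.credits, a.id < b.id.
course groups: AR120:{7,23} BI210:{20} EC200:{9,13,21} MA110:{10,22}
Ordered by (a.id, b.id); first 4.

7 | 23 ; 9 | 21 ; 10 | 22 ; 13 | 21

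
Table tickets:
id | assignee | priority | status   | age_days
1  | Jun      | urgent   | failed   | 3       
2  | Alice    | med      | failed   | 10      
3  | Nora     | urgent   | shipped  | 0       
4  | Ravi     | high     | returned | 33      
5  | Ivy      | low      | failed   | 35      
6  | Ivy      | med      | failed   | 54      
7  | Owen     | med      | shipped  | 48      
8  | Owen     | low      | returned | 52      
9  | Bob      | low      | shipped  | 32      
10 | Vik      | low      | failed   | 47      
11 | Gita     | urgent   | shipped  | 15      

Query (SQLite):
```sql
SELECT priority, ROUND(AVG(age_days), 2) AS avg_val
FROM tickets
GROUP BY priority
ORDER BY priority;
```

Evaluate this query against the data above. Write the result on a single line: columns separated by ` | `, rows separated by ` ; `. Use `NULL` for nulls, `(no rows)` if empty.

Partition tickets by priority; compute ROUND(AVG(age_days), 2) within each group.
  high: ids {4} → ROUND(AVG(age_days), 2)=33
  low: ids {5, 8, 9, 10} → ROUND(AVG(age_days), 2)=41.5
  med: ids {2, 6, 7} → ROUND(AVG(age_days), 2)=37.33
  urgent: ids {1, 3, 11} → ROUND(AVG(age_days), 2)=6

high | 33 ; low | 41.5 ; med | 37.33 ; urgent | 6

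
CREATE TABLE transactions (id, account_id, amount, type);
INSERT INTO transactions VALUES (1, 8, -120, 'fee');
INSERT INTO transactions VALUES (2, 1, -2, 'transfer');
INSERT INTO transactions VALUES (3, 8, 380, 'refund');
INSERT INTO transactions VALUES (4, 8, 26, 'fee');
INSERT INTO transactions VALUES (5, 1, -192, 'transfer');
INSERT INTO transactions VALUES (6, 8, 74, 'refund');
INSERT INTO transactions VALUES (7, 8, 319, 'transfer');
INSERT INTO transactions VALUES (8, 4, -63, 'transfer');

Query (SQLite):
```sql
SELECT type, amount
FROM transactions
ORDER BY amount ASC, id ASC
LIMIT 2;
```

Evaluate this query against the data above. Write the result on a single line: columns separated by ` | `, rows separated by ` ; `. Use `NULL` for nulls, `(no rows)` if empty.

transfer | -192 ; fee | -120

Sort by amount asc, tiebreak id asc: (-192, id=5), (-120, id=1), (-63, id=8), (-2, id=2), (26, id=4) …. Take first 2.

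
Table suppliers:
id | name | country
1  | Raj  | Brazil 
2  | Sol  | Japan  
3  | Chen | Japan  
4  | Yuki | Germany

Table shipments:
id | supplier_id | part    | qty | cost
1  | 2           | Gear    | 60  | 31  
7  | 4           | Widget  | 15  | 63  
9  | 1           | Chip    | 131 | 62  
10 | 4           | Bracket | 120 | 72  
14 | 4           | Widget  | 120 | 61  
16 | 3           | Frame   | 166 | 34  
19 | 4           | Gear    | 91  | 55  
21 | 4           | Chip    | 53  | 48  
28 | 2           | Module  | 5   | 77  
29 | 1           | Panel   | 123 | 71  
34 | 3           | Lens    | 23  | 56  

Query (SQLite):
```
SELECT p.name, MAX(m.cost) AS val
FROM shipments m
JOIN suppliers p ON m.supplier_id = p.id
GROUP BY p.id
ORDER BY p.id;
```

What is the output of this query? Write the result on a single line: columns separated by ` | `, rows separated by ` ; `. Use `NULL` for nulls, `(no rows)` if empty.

Raj | 71 ; Sol | 77 ; Chen | 56 ; Yuki | 72

Join each shipments row to its suppliers via supplier_id.
Group joined rows by suppliers.id; compute MAX(m.cost) per group.
  1: ids {9, 29} → MAX(m.cost)=71
  2: ids {1, 28} → MAX(m.cost)=77
  3: ids {16, 34} → MAX(m.cost)=56
  4: ids {7, 10, 14, 19, 21} → MAX(m.cost)=72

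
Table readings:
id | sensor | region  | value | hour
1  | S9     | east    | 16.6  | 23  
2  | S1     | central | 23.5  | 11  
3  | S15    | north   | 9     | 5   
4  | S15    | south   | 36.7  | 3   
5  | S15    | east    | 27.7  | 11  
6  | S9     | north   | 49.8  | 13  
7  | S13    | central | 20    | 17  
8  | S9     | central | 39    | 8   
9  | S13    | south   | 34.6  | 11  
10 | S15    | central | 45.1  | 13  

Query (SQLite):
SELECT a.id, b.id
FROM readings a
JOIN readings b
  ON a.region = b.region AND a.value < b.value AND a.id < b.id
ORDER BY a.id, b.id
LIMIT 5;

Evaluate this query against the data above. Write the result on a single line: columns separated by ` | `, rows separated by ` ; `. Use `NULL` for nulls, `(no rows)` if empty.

Pairs (a,b) with same region, a.value < b.value, a.id < b.id.
region groups: central:{2,7,8,10} east:{1,5} north:{3,6} south:{4,9}
Ordered by (a.id, b.id); first 5.

1 | 5 ; 2 | 8 ; 2 | 10 ; 3 | 6 ; 7 | 8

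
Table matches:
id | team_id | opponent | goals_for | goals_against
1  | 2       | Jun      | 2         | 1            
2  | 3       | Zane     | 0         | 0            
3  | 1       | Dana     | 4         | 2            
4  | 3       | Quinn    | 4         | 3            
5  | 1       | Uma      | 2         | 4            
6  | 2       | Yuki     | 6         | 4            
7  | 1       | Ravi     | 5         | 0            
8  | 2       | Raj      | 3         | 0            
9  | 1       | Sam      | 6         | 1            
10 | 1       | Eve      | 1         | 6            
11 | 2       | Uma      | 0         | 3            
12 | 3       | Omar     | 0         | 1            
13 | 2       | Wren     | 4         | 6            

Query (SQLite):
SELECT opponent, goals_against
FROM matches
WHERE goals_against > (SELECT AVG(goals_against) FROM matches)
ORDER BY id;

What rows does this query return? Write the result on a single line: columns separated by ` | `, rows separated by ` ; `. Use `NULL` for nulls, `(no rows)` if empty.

Quinn | 3 ; Uma | 4 ; Yuki | 4 ; Eve | 6 ; Uma | 3 ; Wren | 6

Scalar subquery: AVG(goals_against) over all matches rows = 2.384615 (≈; comparison uses full precision).
Keep rows where goals_against > that value.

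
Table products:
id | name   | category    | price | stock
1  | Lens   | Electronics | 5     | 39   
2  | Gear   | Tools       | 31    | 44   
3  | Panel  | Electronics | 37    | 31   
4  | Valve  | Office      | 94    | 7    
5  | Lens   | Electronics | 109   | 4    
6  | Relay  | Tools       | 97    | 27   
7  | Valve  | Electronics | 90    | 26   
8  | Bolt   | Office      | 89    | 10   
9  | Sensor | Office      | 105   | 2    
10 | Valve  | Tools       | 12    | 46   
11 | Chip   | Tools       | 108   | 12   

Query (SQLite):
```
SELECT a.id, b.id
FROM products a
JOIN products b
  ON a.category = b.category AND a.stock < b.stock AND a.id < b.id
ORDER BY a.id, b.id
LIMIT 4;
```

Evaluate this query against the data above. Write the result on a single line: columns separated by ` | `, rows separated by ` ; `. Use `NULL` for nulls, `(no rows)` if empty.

Pairs (a,b) with same category, a.stock < b.stock, a.id < b.id.
category groups: Electronics:{1,3,5,7} Office:{4,8,9} Tools:{2,6,10,11}
Ordered by (a.id, b.id); first 4.

2 | 10 ; 4 | 8 ; 5 | 7 ; 6 | 10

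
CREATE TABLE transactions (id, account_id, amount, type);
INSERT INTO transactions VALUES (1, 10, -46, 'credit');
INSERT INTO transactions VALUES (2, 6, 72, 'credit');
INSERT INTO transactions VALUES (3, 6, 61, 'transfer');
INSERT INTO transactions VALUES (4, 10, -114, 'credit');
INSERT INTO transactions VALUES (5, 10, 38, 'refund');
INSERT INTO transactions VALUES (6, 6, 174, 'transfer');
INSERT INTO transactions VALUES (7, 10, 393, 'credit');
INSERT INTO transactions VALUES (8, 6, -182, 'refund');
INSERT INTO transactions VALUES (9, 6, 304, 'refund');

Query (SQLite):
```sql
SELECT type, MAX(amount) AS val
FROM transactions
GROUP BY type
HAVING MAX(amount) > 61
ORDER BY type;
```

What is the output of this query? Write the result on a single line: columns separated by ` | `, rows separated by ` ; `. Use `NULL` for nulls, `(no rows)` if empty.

Partition transactions by type; compute MAX(amount) within each group.
HAVING: keep groups where MAX(amount) > 61.
  credit: ids {1, 2, 4, 7} → MAX(amount)=393
  refund: ids {5, 8, 9} → MAX(amount)=304
  transfer: ids {3, 6} → MAX(amount)=174

credit | 393 ; refund | 304 ; transfer | 174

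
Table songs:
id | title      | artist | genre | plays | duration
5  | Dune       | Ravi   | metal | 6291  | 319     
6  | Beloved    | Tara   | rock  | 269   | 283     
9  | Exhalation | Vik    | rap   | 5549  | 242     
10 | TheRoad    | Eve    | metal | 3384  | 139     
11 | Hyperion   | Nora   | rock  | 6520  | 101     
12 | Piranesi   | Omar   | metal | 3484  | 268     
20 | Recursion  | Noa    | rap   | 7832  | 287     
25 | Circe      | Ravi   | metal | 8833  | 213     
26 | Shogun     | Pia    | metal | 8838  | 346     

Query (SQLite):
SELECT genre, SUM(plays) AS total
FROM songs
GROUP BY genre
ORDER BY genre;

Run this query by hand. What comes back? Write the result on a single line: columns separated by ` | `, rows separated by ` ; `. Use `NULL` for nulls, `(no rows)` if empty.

Partition songs by genre; compute SUM(plays) within each group.
  metal: ids {5, 10, 12, 25, 26} → SUM(plays)=30830
  rap: ids {9, 20} → SUM(plays)=13381
  rock: ids {6, 11} → SUM(plays)=6789

metal | 30830 ; rap | 13381 ; rock | 6789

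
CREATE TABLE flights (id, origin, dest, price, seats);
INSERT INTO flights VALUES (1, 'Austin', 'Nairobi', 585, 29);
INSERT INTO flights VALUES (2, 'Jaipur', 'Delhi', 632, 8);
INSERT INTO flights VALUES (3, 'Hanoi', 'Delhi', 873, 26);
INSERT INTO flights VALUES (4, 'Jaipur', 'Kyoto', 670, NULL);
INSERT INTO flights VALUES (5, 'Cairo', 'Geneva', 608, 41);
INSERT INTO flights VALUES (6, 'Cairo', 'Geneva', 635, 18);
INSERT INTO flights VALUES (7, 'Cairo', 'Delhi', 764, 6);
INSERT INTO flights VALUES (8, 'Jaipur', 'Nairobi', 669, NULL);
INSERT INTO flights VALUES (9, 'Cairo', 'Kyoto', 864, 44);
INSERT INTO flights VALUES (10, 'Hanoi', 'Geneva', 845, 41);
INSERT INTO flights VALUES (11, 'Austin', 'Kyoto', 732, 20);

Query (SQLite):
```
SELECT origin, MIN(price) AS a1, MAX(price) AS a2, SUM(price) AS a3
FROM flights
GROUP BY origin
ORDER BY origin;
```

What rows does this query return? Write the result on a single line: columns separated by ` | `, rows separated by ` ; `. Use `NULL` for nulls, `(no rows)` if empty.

Austin | 585 | 732 | 1317 ; Cairo | 608 | 864 | 2871 ; Hanoi | 845 | 873 | 1718 ; Jaipur | 632 | 670 | 1971

Group flights by origin.
Per group compute: MIN(price), MAX(price), SUM(price).
  Austin: ids {1, 11} → MIN(price)=585, MAX(price)=732, SUM(price)=1317
  Cairo: ids {5, 6, 7, 9} → MIN(price)=608, MAX(price)=864, SUM(price)=2871
  Hanoi: ids {3, 10} → MIN(price)=845, MAX(price)=873, SUM(price)=1718
  Jaipur: ids {2, 4, 8} → MIN(price)=632, MAX(price)=670, SUM(price)=1971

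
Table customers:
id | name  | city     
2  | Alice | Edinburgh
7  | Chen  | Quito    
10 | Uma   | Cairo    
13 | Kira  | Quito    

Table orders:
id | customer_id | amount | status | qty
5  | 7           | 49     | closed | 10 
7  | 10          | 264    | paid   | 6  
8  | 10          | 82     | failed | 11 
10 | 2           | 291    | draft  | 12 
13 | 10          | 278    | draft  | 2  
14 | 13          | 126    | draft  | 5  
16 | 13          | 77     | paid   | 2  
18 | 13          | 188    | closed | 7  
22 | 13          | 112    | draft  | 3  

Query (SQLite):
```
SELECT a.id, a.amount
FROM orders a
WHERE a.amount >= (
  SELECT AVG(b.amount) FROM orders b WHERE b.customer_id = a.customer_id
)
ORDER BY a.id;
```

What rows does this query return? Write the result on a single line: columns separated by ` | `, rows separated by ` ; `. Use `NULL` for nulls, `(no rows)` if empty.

For each orders row a, compute AVG(amount) over rows sharing a.customer_id.
Keep row a if a.amount >= that per-group AVG.
  customer_id=2: AVG(amount) = 291.0
  customer_id=7: AVG(amount) = 49.0
  customer_id=10: AVG(amount) = 208.0
  customer_id=13: AVG(amount) = 125.75

5 | 49 ; 7 | 264 ; 10 | 291 ; 13 | 278 ; 14 | 126 ; 18 | 188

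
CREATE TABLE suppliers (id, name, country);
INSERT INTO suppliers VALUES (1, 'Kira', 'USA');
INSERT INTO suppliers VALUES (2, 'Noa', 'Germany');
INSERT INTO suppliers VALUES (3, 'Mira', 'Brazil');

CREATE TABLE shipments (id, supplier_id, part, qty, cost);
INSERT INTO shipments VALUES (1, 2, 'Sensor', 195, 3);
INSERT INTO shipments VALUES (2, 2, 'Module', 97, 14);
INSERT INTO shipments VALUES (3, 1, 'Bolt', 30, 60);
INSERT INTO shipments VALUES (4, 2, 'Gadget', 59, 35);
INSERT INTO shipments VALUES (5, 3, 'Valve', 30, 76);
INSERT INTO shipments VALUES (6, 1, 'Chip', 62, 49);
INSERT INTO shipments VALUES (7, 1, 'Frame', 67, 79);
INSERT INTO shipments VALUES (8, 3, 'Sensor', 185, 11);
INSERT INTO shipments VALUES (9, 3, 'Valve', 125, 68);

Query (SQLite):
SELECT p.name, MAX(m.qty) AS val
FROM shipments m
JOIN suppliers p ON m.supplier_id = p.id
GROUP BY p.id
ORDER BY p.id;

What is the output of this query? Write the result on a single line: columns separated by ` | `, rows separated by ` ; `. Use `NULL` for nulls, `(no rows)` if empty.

Join each shipments row to its suppliers via supplier_id.
Group joined rows by suppliers.id; compute MAX(m.qty) per group.
  1: ids {3, 6, 7} → MAX(m.qty)=67
  2: ids {1, 2, 4} → MAX(m.qty)=195
  3: ids {5, 8, 9} → MAX(m.qty)=185

Kira | 67 ; Noa | 195 ; Mira | 185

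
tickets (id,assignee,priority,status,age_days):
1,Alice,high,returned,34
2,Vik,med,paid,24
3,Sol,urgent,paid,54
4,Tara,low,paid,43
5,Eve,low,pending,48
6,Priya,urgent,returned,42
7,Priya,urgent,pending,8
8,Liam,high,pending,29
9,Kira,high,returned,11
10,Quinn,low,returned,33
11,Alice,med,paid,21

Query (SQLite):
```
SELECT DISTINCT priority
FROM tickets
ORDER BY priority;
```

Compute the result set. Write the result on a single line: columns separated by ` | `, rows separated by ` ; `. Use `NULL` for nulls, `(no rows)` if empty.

Collect distinct priority values from tickets.

high ; low ; med ; urgent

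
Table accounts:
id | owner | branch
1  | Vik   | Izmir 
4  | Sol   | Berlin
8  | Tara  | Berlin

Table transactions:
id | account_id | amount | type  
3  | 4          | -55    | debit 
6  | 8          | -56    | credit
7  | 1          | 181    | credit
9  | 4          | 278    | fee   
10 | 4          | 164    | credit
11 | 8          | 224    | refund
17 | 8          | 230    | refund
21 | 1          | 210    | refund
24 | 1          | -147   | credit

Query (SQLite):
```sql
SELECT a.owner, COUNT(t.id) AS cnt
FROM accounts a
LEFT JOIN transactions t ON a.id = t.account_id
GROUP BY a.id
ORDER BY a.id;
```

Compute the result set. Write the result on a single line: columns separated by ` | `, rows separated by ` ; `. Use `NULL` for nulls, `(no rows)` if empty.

LEFT JOIN keeps every accounts row; unmatched ones get NULL for transactions columns.
Group by accounts.id and compute COUNT(t.id). COUNT(col) of an all-NULL group is 0.
  1: ids {7, 21, 24} → COUNT(t.id)=3
  4: ids {3, 9, 10} → COUNT(t.id)=3
  8: ids {6, 11, 17} → COUNT(t.id)=3

Vik | 3 ; Sol | 3 ; Tara | 3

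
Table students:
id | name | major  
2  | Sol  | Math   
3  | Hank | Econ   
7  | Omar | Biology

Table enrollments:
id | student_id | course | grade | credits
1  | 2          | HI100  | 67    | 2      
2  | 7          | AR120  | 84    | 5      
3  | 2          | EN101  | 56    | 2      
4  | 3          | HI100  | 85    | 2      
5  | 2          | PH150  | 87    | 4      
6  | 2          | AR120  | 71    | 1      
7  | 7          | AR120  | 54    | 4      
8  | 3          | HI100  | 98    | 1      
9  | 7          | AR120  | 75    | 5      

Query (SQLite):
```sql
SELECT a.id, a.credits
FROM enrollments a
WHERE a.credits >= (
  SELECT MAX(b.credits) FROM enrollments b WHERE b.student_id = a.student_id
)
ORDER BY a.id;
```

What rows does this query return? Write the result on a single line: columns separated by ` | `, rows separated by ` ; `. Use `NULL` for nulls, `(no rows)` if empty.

2 | 5 ; 4 | 2 ; 5 | 4 ; 9 | 5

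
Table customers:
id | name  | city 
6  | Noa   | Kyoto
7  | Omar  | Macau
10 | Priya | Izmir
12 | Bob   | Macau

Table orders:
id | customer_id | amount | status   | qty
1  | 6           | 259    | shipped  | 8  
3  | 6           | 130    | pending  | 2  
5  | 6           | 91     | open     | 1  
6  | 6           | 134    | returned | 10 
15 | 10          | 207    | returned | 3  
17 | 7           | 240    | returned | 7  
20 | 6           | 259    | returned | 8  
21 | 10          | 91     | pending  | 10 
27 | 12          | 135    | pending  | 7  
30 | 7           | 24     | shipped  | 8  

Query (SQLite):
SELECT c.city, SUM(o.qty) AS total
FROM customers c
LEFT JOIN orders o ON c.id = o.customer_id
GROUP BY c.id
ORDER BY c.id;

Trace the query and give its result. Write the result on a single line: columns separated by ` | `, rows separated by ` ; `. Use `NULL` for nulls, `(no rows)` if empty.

LEFT JOIN keeps every customers row; unmatched ones get NULL for orders columns.
Group by customers.id and compute SUM(o.qty). SUM over an all-NULL group is NULL.
  6: ids {1, 3, 5, 6, 20} → SUM(o.qty)=29
  7: ids {17, 30} → SUM(o.qty)=15
  10: ids {15, 21} → SUM(o.qty)=13
  12: ids {27} → SUM(o.qty)=7

Kyoto | 29 ; Macau | 15 ; Izmir | 13 ; Macau | 7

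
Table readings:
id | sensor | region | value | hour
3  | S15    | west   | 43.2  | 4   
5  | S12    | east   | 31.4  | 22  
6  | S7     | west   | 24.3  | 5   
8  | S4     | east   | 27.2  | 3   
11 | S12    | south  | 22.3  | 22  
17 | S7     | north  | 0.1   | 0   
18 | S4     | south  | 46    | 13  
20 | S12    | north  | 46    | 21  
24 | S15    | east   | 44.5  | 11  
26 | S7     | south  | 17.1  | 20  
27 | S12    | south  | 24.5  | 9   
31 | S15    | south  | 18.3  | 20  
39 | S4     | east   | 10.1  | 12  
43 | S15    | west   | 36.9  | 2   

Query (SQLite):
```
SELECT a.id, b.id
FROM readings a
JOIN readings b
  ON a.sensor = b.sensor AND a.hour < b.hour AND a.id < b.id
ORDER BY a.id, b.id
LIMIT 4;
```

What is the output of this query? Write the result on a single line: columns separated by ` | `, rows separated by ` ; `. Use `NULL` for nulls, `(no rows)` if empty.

3 | 24 ; 3 | 31 ; 6 | 26 ; 8 | 18

Pairs (a,b) with same sensor, a.hour < b.hour, a.id < b.id.
sensor groups: S12:{5,11,20,27} S15:{3,24,31,43} S4:{8,18,39} S7:{6,17,26}
Ordered by (a.id, b.id); first 4.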